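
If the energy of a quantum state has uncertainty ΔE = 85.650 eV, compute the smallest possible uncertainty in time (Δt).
3.842 as

Using the energy-time uncertainty principle:
ΔEΔt ≥ ℏ/2

The minimum uncertainty in time is:
Δt_min = ℏ/(2ΔE)
Δt_min = (1.055e-34 J·s) / (2 × 1.372e-17 J)
Δt_min = 3.842e-18 s = 3.842 as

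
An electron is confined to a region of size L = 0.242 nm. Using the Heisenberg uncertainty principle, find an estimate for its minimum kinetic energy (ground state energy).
162.642 meV

Using the uncertainty principle to estimate ground state energy:

1. The position uncertainty is approximately the confinement size:
   Δx ≈ L = 2.420e-10 m

2. From ΔxΔp ≥ ℏ/2, the minimum momentum uncertainty is:
   Δp ≈ ℏ/(2L) = 2.179e-25 kg·m/s

3. The kinetic energy is approximately:
   KE ≈ (Δp)²/(2m) = (2.179e-25)²/(2 × 9.109e-31 kg)
   KE ≈ 2.606e-20 J = 162.642 meV

This is an order-of-magnitude estimate of the ground state energy.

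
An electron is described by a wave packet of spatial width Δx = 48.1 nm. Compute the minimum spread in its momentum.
1.096 × 10^-27 kg·m/s

For a wave packet, the spatial width Δx and momentum spread Δp are related by the uncertainty principle:
ΔxΔp ≥ ℏ/2

The minimum momentum spread is:
Δp_min = ℏ/(2Δx)
Δp_min = (1.055e-34 J·s) / (2 × 4.810e-08 m)
Δp_min = 1.096e-27 kg·m/s

A wave packet cannot have both a well-defined position and well-defined momentum.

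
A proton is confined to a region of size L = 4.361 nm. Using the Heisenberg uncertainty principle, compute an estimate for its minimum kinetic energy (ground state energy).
272.761 neV

Using the uncertainty principle to estimate ground state energy:

1. The position uncertainty is approximately the confinement size:
   Δx ≈ L = 4.361e-09 m

2. From ΔxΔp ≥ ℏ/2, the minimum momentum uncertainty is:
   Δp ≈ ℏ/(2L) = 1.209e-26 kg·m/s

3. The kinetic energy is approximately:
   KE ≈ (Δp)²/(2m) = (1.209e-26)²/(2 × 1.673e-27 kg)
   KE ≈ 4.370e-26 J = 272.761 neV

This is an order-of-magnitude estimate of the ground state energy.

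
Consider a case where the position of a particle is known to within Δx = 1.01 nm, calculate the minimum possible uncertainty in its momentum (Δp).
5.221 × 10^-26 kg·m/s

Using the Heisenberg uncertainty principle:
ΔxΔp ≥ ℏ/2

The minimum uncertainty in momentum is:
Δp_min = ℏ/(2Δx)
Δp_min = (1.055e-34 J·s) / (2 × 1.010e-09 m)
Δp_min = 5.221e-26 kg·m/s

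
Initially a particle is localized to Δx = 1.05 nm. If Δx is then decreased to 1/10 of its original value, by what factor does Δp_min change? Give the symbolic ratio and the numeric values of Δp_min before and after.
Original Δp_min = 5.022 × 10^-26 kg·m/s; new Δp'_min = 5.022 × 10^-25 kg·m/s; ratio Δp'_min/Δp_min = 10.

From the uncertainty principle ΔxΔp ≥ ℏ/2, the minimum momentum uncertainty is Δp_min = ℏ/(2Δx).

Original (Δx = 1.05 nm = 1.050e-09 m):
Δp_min = (1.055e-34 J·s)/(2 × 1.050e-09 m) = 5.022e-26 kg·m/s

When Δx → (1/10)Δx:
Δp'_min = ℏ/(2 × (1/10)Δx) = 10 × ℏ/(2Δx) = 10 × Δp_min
Δp'_min = 10 × 5.022e-26 kg·m/s = 5.022e-25 kg·m/s

Since Δp_min ∝ 1/Δx, when Δx is decreased to 1/10 of its original value, Δp_min increases to 10 times its original value.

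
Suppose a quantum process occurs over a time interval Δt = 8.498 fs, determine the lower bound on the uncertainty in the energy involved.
38.727 meV

Using the energy-time uncertainty principle:
ΔEΔt ≥ ℏ/2

The minimum uncertainty in energy is:
ΔE_min = ℏ/(2Δt)
ΔE_min = (1.055e-34 J·s) / (2 × 8.498e-15 s)
ΔE_min = 6.205e-21 J = 38.727 meV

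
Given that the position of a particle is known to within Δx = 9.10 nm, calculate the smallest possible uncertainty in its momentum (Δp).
5.794 × 10^-27 kg·m/s

Using the Heisenberg uncertainty principle:
ΔxΔp ≥ ℏ/2

The minimum uncertainty in momentum is:
Δp_min = ℏ/(2Δx)
Δp_min = (1.055e-34 J·s) / (2 × 9.100e-09 m)
Δp_min = 5.794e-27 kg·m/s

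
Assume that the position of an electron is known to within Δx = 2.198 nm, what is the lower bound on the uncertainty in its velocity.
26.335 km/s

Using the Heisenberg uncertainty principle and Δp = mΔv:
ΔxΔp ≥ ℏ/2
Δx(mΔv) ≥ ℏ/2

The minimum uncertainty in velocity is:
Δv_min = ℏ/(2mΔx)
Δv_min = (1.055e-34 J·s) / (2 × 9.109e-31 kg × 2.198e-09 m)
Δv_min = 2.633e+04 m/s = 26.335 km/s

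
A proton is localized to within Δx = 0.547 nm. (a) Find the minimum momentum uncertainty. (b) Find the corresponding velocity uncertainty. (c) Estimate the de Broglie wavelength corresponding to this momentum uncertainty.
(a) Δp_min = 9.640 × 10^-26 kg·m/s
(b) Δv_min = 57.632 m/s
(c) λ_dB = 6.874 nm

Step-by-step:

(a) From the uncertainty principle:
Δp_min = ℏ/(2Δx) = (1.055e-34 J·s)/(2 × 5.470e-10 m) = 9.640e-26 kg·m/s

(b) The velocity uncertainty:
Δv = Δp/m = (9.640e-26 kg·m/s)/(1.673e-27 kg) = 5.763e+01 m/s = 57.632 m/s

(c) The de Broglie wavelength for this momentum:
λ = h/p = (6.626e-34 J·s)/(9.640e-26 kg·m/s) = 6.874e-09 m = 6.874 nm

Note: The de Broglie wavelength is comparable to the localization size, as expected from wave-particle duality.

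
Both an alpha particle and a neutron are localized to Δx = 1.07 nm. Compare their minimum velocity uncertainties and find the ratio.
The neutron has the larger minimum velocity uncertainty, by a ratio of 4.0.

For both particles, Δp_min = ℏ/(2Δx) = 4.928e-26 kg·m/s (same for both).

The velocity uncertainty is Δv = Δp/m:
- alpha particle: Δv = 4.928e-26 / 6.645e-27 = 7.416e+00 m/s = 7.416 m/s
- neutron: Δv = 4.928e-26 / 1.675e-27 = 2.942e+01 m/s = 29.422 m/s

Ratio: 2.942e+01 / 7.416e+00 = 4.0

The lighter particle has larger velocity uncertainty because Δv ∝ 1/m.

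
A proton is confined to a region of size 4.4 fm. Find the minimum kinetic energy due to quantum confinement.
267.947 keV

Using the uncertainty principle:

1. Position uncertainty: Δx ≈ 4.400e-15 m
2. Minimum momentum uncertainty: Δp = ℏ/(2Δx) = 1.198e-20 kg·m/s
3. Minimum kinetic energy:
   KE = (Δp)²/(2m) = (1.198e-20)²/(2 × 1.673e-27 kg)
   KE = 4.293e-14 J = 267.947 keV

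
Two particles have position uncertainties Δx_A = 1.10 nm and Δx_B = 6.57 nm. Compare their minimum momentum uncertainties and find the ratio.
Particle A has the larger minimum momentum uncertainty, by a factor of 5.97.

For each particle, the minimum momentum uncertainty is Δp_min = ℏ/(2Δx):

Particle A: Δp_A = ℏ/(2×1.100e-09 m) = 4.794e-26 kg·m/s
Particle B: Δp_B = ℏ/(2×6.570e-09 m) = 8.026e-27 kg·m/s

Ratio: Δp_A/Δp_B = 5.97

Since Δp_min ∝ 1/Δx, the particle with smaller position uncertainty (A) has larger momentum uncertainty.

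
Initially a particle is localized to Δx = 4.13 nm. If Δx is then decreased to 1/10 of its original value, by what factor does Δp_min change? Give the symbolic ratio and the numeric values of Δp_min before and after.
Original Δp_min = 1.277 × 10^-26 kg·m/s; new Δp'_min = 1.277 × 10^-25 kg·m/s; ratio Δp'_min/Δp_min = 10.

From the uncertainty principle ΔxΔp ≥ ℏ/2, the minimum momentum uncertainty is Δp_min = ℏ/(2Δx).

Original (Δx = 4.13 nm = 4.130e-09 m):
Δp_min = (1.055e-34 J·s)/(2 × 4.130e-09 m) = 1.277e-26 kg·m/s

When Δx → (1/10)Δx:
Δp'_min = ℏ/(2 × (1/10)Δx) = 10 × ℏ/(2Δx) = 10 × Δp_min
Δp'_min = 10 × 1.277e-26 kg·m/s = 1.277e-25 kg·m/s

Since Δp_min ∝ 1/Δx, when Δx is decreased to 1/10 of its original value, Δp_min increases to 10 times its original value.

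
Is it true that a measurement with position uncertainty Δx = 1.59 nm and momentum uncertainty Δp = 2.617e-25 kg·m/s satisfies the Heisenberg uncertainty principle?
Yes, it satisfies the uncertainty principle.

Calculate the product ΔxΔp:
ΔxΔp = (1.590e-09 m) × (2.617e-25 kg·m/s)
ΔxΔp = 4.161e-34 J·s

Compare to the minimum allowed value ℏ/2:
ℏ/2 = 5.273e-35 J·s

Since ΔxΔp = 4.161e-34 J·s ≥ 5.273e-35 J·s = ℏ/2,
the measurement satisfies the uncertainty principle.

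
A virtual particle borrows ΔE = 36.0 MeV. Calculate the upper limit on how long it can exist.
9.142 ys

Using the energy-time uncertainty principle:
ΔEΔt ≥ ℏ/2

For a virtual particle borrowing energy ΔE, the maximum lifetime is:
Δt_max = ℏ/(2ΔE)

Converting energy:
ΔE = 36.0 MeV = 5.768e-12 J

Δt_max = (1.055e-34 J·s) / (2 × 5.768e-12 J)
Δt_max = 9.142e-24 s = 9.142 ys

Virtual particles with higher borrowed energy exist for shorter times.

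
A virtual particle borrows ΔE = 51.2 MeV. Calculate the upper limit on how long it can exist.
6.428 ys

Using the energy-time uncertainty principle:
ΔEΔt ≥ ℏ/2

For a virtual particle borrowing energy ΔE, the maximum lifetime is:
Δt_max = ℏ/(2ΔE)

Converting energy:
ΔE = 51.2 MeV = 8.203e-12 J

Δt_max = (1.055e-34 J·s) / (2 × 8.203e-12 J)
Δt_max = 6.428e-24 s = 6.428 ys

Virtual particles with higher borrowed energy exist for shorter times.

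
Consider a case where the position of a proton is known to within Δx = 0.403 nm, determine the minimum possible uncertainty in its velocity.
78.225 m/s

Using the Heisenberg uncertainty principle and Δp = mΔv:
ΔxΔp ≥ ℏ/2
Δx(mΔv) ≥ ℏ/2

The minimum uncertainty in velocity is:
Δv_min = ℏ/(2mΔx)
Δv_min = (1.055e-34 J·s) / (2 × 1.673e-27 kg × 4.030e-10 m)
Δv_min = 7.822e+01 m/s = 78.225 m/s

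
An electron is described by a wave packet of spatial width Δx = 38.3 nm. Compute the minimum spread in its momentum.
1.377 × 10^-27 kg·m/s

For a wave packet, the spatial width Δx and momentum spread Δp are related by the uncertainty principle:
ΔxΔp ≥ ℏ/2

The minimum momentum spread is:
Δp_min = ℏ/(2Δx)
Δp_min = (1.055e-34 J·s) / (2 × 3.830e-08 m)
Δp_min = 1.377e-27 kg·m/s

A wave packet cannot have both a well-defined position and well-defined momentum.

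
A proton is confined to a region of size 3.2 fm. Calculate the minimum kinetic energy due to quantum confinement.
506.587 keV

Using the uncertainty principle:

1. Position uncertainty: Δx ≈ 3.200e-15 m
2. Minimum momentum uncertainty: Δp = ℏ/(2Δx) = 1.648e-20 kg·m/s
3. Minimum kinetic energy:
   KE = (Δp)²/(2m) = (1.648e-20)²/(2 × 1.673e-27 kg)
   KE = 8.116e-14 J = 506.587 keV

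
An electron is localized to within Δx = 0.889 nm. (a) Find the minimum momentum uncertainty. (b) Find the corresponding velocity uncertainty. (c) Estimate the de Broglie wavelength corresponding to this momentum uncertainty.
(a) Δp_min = 5.931 × 10^-26 kg·m/s
(b) Δv_min = 65.111 km/s
(c) λ_dB = 11.172 nm

Step-by-step:

(a) From the uncertainty principle:
Δp_min = ℏ/(2Δx) = (1.055e-34 J·s)/(2 × 8.890e-10 m) = 5.931e-26 kg·m/s

(b) The velocity uncertainty:
Δv = Δp/m = (5.931e-26 kg·m/s)/(9.109e-31 kg) = 6.511e+04 m/s = 65.111 km/s

(c) The de Broglie wavelength for this momentum:
λ = h/p = (6.626e-34 J·s)/(5.931e-26 kg·m/s) = 1.117e-08 m = 11.172 nm

Note: The de Broglie wavelength is comparable to the localization size, as expected from wave-particle duality.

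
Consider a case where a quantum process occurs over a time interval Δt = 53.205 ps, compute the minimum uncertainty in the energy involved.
6.186 μeV

Using the energy-time uncertainty principle:
ΔEΔt ≥ ℏ/2

The minimum uncertainty in energy is:
ΔE_min = ℏ/(2Δt)
ΔE_min = (1.055e-34 J·s) / (2 × 5.320e-11 s)
ΔE_min = 9.910e-25 J = 6.186 μeV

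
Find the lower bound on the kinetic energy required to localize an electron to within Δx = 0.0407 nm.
5.750 eV

Localizing a particle requires giving it sufficient momentum uncertainty:

1. From uncertainty principle: Δp ≥ ℏ/(2Δx)
   Δp_min = (1.055e-34 J·s) / (2 × 4.070e-11 m)
   Δp_min = 1.296e-24 kg·m/s

2. This momentum uncertainty corresponds to kinetic energy:
   KE ≈ (Δp)²/(2m) = (1.296e-24)²/(2 × 9.109e-31 kg)
   KE = 9.213e-19 J = 5.750 eV

Tighter localization requires more energy.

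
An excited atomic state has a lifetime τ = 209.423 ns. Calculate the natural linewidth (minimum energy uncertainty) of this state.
1.571 neV

Using the energy-time uncertainty principle:
ΔEΔt ≥ ℏ/2

The lifetime τ represents the time uncertainty Δt.
The natural linewidth (minimum energy uncertainty) is:

ΔE = ℏ/(2τ)
ΔE = (1.055e-34 J·s) / (2 × 2.094e-07 s)
ΔE = 2.518e-28 J = 1.571 neV

This natural linewidth limits the precision of spectroscopic measurements.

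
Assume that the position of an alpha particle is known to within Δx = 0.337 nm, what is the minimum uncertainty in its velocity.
23.547 m/s

Using the Heisenberg uncertainty principle and Δp = mΔv:
ΔxΔp ≥ ℏ/2
Δx(mΔv) ≥ ℏ/2

The minimum uncertainty in velocity is:
Δv_min = ℏ/(2mΔx)
Δv_min = (1.055e-34 J·s) / (2 × 6.645e-27 kg × 3.370e-10 m)
Δv_min = 2.355e+01 m/s = 23.547 m/s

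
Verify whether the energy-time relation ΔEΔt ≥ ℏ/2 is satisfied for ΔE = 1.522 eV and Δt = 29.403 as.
No, it violates the uncertainty relation.

Calculate the product ΔEΔt:
ΔE = 1.522 eV = 2.439e-19 J
ΔEΔt = (2.439e-19 J) × (2.940e-17 s)
ΔEΔt = 7.170e-36 J·s

Compare to the minimum allowed value ℏ/2:
ℏ/2 = 5.273e-35 J·s

Since ΔEΔt = 7.170e-36 J·s < 5.273e-35 J·s = ℏ/2,
this violates the uncertainty relation.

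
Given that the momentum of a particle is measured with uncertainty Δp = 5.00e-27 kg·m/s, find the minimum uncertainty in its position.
10.546 nm

Using the Heisenberg uncertainty principle:
ΔxΔp ≥ ℏ/2

The minimum uncertainty in position is:
Δx_min = ℏ/(2Δp)
Δx_min = (1.055e-34 J·s) / (2 × 5.000e-27 kg·m/s)
Δx_min = 1.055e-08 m = 10.546 nm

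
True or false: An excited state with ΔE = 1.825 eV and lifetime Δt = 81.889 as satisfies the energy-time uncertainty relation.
No, it violates the uncertainty relation.

Calculate the product ΔEΔt:
ΔE = 1.825 eV = 2.924e-19 J
ΔEΔt = (2.924e-19 J) × (8.189e-17 s)
ΔEΔt = 2.394e-35 J·s

Compare to the minimum allowed value ℏ/2:
ℏ/2 = 5.273e-35 J·s

Since ΔEΔt = 2.394e-35 J·s < 5.273e-35 J·s = ℏ/2,
this violates the uncertainty relation.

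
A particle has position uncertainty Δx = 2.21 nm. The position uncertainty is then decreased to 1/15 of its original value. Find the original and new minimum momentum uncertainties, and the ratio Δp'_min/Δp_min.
Original Δp_min = 2.386 × 10^-26 kg·m/s; new Δp'_min = 3.579 × 10^-25 kg·m/s; ratio Δp'_min/Δp_min = 15.

From the uncertainty principle ΔxΔp ≥ ℏ/2, the minimum momentum uncertainty is Δp_min = ℏ/(2Δx).

Original (Δx = 2.21 nm = 2.210e-09 m):
Δp_min = (1.055e-34 J·s)/(2 × 2.210e-09 m) = 2.386e-26 kg·m/s

When Δx → (1/15)Δx:
Δp'_min = ℏ/(2 × (1/15)Δx) = 15 × ℏ/(2Δx) = 15 × Δp_min
Δp'_min = 15 × 2.386e-26 kg·m/s = 3.579e-25 kg·m/s

Since Δp_min ∝ 1/Δx, when Δx is decreased to 1/15 of its original value, Δp_min increases to 15 times its original value.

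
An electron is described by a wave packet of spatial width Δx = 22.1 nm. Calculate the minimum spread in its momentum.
2.386 × 10^-27 kg·m/s

For a wave packet, the spatial width Δx and momentum spread Δp are related by the uncertainty principle:
ΔxΔp ≥ ℏ/2

The minimum momentum spread is:
Δp_min = ℏ/(2Δx)
Δp_min = (1.055e-34 J·s) / (2 × 2.210e-08 m)
Δp_min = 2.386e-27 kg·m/s

A wave packet cannot have both a well-defined position and well-defined momentum.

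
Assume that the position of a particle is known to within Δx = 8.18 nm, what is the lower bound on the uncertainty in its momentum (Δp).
6.446 × 10^-27 kg·m/s

Using the Heisenberg uncertainty principle:
ΔxΔp ≥ ℏ/2

The minimum uncertainty in momentum is:
Δp_min = ℏ/(2Δx)
Δp_min = (1.055e-34 J·s) / (2 × 8.180e-09 m)
Δp_min = 6.446e-27 kg·m/s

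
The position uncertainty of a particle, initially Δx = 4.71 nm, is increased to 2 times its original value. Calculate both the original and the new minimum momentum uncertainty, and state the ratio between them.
Original Δp_min = 1.120 × 10^-26 kg·m/s; new Δp'_min = 5.598 × 10^-27 kg·m/s; ratio Δp'_min/Δp_min = 1/2.

From the uncertainty principle ΔxΔp ≥ ℏ/2, the minimum momentum uncertainty is Δp_min = ℏ/(2Δx).

Original (Δx = 4.71 nm = 4.710e-09 m):
Δp_min = (1.055e-34 J·s)/(2 × 4.710e-09 m) = 1.120e-26 kg·m/s

When Δx → 2Δx:
Δp'_min = ℏ/(2 × 2Δx) = (1/2) × ℏ/(2Δx) = (1/2) × Δp_min
Δp'_min = 1/2 × 1.120e-26 kg·m/s = 5.598e-27 kg·m/s

Since Δp_min ∝ 1/Δx, when Δx is increased to 2 times its original value, Δp_min decreases to 1/2 of its original value.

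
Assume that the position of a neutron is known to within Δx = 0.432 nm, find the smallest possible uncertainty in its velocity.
72.873 m/s

Using the Heisenberg uncertainty principle and Δp = mΔv:
ΔxΔp ≥ ℏ/2
Δx(mΔv) ≥ ℏ/2

The minimum uncertainty in velocity is:
Δv_min = ℏ/(2mΔx)
Δv_min = (1.055e-34 J·s) / (2 × 1.675e-27 kg × 4.320e-10 m)
Δv_min = 7.287e+01 m/s = 72.873 m/s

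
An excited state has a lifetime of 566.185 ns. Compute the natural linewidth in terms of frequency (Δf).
140.550 kHz

Using the energy-time uncertainty principle and E = hf:
ΔEΔt ≥ ℏ/2
hΔf·Δt ≥ ℏ/2

The minimum frequency uncertainty is:
Δf = ℏ/(2hτ) = 1/(4πτ)
Δf = 1/(4π × 5.662e-07 s)
Δf = 1.406e+05 Hz = 140.550 kHz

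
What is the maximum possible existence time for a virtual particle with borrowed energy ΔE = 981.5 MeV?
3.353 × 10^-25 s

Using the energy-time uncertainty principle:
ΔEΔt ≥ ℏ/2

For a virtual particle borrowing energy ΔE, the maximum lifetime is:
Δt_max = ℏ/(2ΔE)

Converting energy:
ΔE = 981.5 MeV = 1.573e-10 J

Δt_max = (1.055e-34 J·s) / (2 × 1.573e-10 J)
Δt_max = 3.353e-25 s = 3.353 × 10^-25 s

Virtual particles with higher borrowed energy exist for shorter times.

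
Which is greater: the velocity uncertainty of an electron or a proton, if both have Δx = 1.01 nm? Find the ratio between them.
The electron has the larger minimum velocity uncertainty, by a ratio of 1836.2.

For both particles, Δp_min = ℏ/(2Δx) = 5.221e-26 kg·m/s (same for both).

The velocity uncertainty is Δv = Δp/m:
- electron: Δv = 5.221e-26 / 9.109e-31 = 5.731e+04 m/s = 57.311 km/s
- proton: Δv = 5.221e-26 / 1.673e-27 = 3.121e+01 m/s = 31.212 m/s

Ratio: 5.731e+04 / 3.121e+01 = 1836.2

The lighter particle has larger velocity uncertainty because Δv ∝ 1/m.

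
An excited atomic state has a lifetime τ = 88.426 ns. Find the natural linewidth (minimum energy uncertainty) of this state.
3.722 neV

Using the energy-time uncertainty principle:
ΔEΔt ≥ ℏ/2

The lifetime τ represents the time uncertainty Δt.
The natural linewidth (minimum energy uncertainty) is:

ΔE = ℏ/(2τ)
ΔE = (1.055e-34 J·s) / (2 × 8.843e-08 s)
ΔE = 5.963e-28 J = 3.722 neV

This natural linewidth limits the precision of spectroscopic measurements.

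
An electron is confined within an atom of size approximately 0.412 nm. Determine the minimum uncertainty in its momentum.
1.280 × 10^-25 kg·m/s

Using the Heisenberg uncertainty principle:
ΔxΔp ≥ ℏ/2

With Δx ≈ L = 4.120e-10 m (the confinement size):
Δp_min = ℏ/(2Δx)
Δp_min = (1.055e-34 J·s) / (2 × 4.120e-10 m)
Δp_min = 1.280e-25 kg·m/s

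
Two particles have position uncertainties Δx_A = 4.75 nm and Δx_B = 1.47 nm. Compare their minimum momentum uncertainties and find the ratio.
Particle B has the larger minimum momentum uncertainty, by a factor of 3.23.

For each particle, the minimum momentum uncertainty is Δp_min = ℏ/(2Δx):

Particle A: Δp_A = ℏ/(2×4.750e-09 m) = 1.110e-26 kg·m/s
Particle B: Δp_B = ℏ/(2×1.470e-09 m) = 3.587e-26 kg·m/s

Ratio: Δp_B/Δp_A = 3.23

Since Δp_min ∝ 1/Δx, the particle with smaller position uncertainty (B) has larger momentum uncertainty.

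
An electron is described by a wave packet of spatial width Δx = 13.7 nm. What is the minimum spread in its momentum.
3.849 × 10^-27 kg·m/s

For a wave packet, the spatial width Δx and momentum spread Δp are related by the uncertainty principle:
ΔxΔp ≥ ℏ/2

The minimum momentum spread is:
Δp_min = ℏ/(2Δx)
Δp_min = (1.055e-34 J·s) / (2 × 1.370e-08 m)
Δp_min = 3.849e-27 kg·m/s

A wave packet cannot have both a well-defined position and well-defined momentum.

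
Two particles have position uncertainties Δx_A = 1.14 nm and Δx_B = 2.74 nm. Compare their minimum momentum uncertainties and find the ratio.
Particle A has the larger minimum momentum uncertainty, by a factor of 2.40.

For each particle, the minimum momentum uncertainty is Δp_min = ℏ/(2Δx):

Particle A: Δp_A = ℏ/(2×1.140e-09 m) = 4.625e-26 kg·m/s
Particle B: Δp_B = ℏ/(2×2.740e-09 m) = 1.924e-26 kg·m/s

Ratio: Δp_A/Δp_B = 2.40

Since Δp_min ∝ 1/Δx, the particle with smaller position uncertainty (A) has larger momentum uncertainty.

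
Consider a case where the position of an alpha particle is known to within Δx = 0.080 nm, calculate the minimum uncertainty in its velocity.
99.194 m/s

Using the Heisenberg uncertainty principle and Δp = mΔv:
ΔxΔp ≥ ℏ/2
Δx(mΔv) ≥ ℏ/2

The minimum uncertainty in velocity is:
Δv_min = ℏ/(2mΔx)
Δv_min = (1.055e-34 J·s) / (2 × 6.645e-27 kg × 8.000e-11 m)
Δv_min = 9.919e+01 m/s = 99.194 m/s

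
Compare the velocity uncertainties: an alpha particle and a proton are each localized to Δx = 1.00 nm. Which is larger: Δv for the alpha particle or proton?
The proton has the larger minimum velocity uncertainty, by a ratio of 4.0.

For both particles, Δp_min = ℏ/(2Δx) = 5.273e-26 kg·m/s (same for both).

The velocity uncertainty is Δv = Δp/m:
- alpha particle: Δv = 5.273e-26 / 6.645e-27 = 7.935e+00 m/s = 7.935 m/s
- proton: Δv = 5.273e-26 / 1.673e-27 = 3.152e+01 m/s = 31.525 m/s

Ratio: 3.152e+01 / 7.935e+00 = 4.0

The lighter particle has larger velocity uncertainty because Δv ∝ 1/m.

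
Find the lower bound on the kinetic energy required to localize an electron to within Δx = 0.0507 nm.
3.706 eV

Localizing a particle requires giving it sufficient momentum uncertainty:

1. From uncertainty principle: Δp ≥ ℏ/(2Δx)
   Δp_min = (1.055e-34 J·s) / (2 × 5.070e-11 m)
   Δp_min = 1.040e-24 kg·m/s

2. This momentum uncertainty corresponds to kinetic energy:
   KE ≈ (Δp)²/(2m) = (1.040e-24)²/(2 × 9.109e-31 kg)
   KE = 5.937e-19 J = 3.706 eV

Tighter localization requires more energy.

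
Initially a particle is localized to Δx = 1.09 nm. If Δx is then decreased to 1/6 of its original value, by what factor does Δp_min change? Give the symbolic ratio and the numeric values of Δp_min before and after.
Original Δp_min = 4.837 × 10^-26 kg·m/s; new Δp'_min = 2.902 × 10^-25 kg·m/s; ratio Δp'_min/Δp_min = 6.

From the uncertainty principle ΔxΔp ≥ ℏ/2, the minimum momentum uncertainty is Δp_min = ℏ/(2Δx).

Original (Δx = 1.09 nm = 1.090e-09 m):
Δp_min = (1.055e-34 J·s)/(2 × 1.090e-09 m) = 4.837e-26 kg·m/s

When Δx → (1/6)Δx:
Δp'_min = ℏ/(2 × (1/6)Δx) = 6 × ℏ/(2Δx) = 6 × Δp_min
Δp'_min = 6 × 4.837e-26 kg·m/s = 2.902e-25 kg·m/s

Since Δp_min ∝ 1/Δx, when Δx is decreased to 1/6 of its original value, Δp_min increases to 6 times its original value.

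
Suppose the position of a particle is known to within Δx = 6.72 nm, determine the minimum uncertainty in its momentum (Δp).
7.847 × 10^-27 kg·m/s

Using the Heisenberg uncertainty principle:
ΔxΔp ≥ ℏ/2

The minimum uncertainty in momentum is:
Δp_min = ℏ/(2Δx)
Δp_min = (1.055e-34 J·s) / (2 × 6.720e-09 m)
Δp_min = 7.847e-27 kg·m/s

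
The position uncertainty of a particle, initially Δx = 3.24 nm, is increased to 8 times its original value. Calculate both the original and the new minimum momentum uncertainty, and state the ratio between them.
Original Δp_min = 1.627 × 10^-26 kg·m/s; new Δp'_min = 2.034 × 10^-27 kg·m/s; ratio Δp'_min/Δp_min = 1/8.

From the uncertainty principle ΔxΔp ≥ ℏ/2, the minimum momentum uncertainty is Δp_min = ℏ/(2Δx).

Original (Δx = 3.24 nm = 3.240e-09 m):
Δp_min = (1.055e-34 J·s)/(2 × 3.240e-09 m) = 1.627e-26 kg·m/s

When Δx → 8Δx:
Δp'_min = ℏ/(2 × 8Δx) = (1/8) × ℏ/(2Δx) = (1/8) × Δp_min
Δp'_min = 1/8 × 1.627e-26 kg·m/s = 2.034e-27 kg·m/s

Since Δp_min ∝ 1/Δx, when Δx is increased to 8 times its original value, Δp_min decreases to 1/8 of its original value.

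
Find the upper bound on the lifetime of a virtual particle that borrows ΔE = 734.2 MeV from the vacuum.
4.483 × 10^-25 s

Using the energy-time uncertainty principle:
ΔEΔt ≥ ℏ/2

For a virtual particle borrowing energy ΔE, the maximum lifetime is:
Δt_max = ℏ/(2ΔE)

Converting energy:
ΔE = 734.2 MeV = 1.176e-10 J

Δt_max = (1.055e-34 J·s) / (2 × 1.176e-10 J)
Δt_max = 4.483e-25 s = 4.483 × 10^-25 s

Virtual particles with higher borrowed energy exist for shorter times.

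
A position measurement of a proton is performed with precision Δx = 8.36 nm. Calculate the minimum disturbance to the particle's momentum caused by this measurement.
6.307 × 10^-27 kg·m/s

The uncertainty principle implies that measuring position disturbs momentum:
ΔxΔp ≥ ℏ/2

When we measure position with precision Δx, we necessarily introduce a momentum uncertainty:
Δp ≥ ℏ/(2Δx)
Δp_min = (1.055e-34 J·s) / (2 × 8.360e-09 m)
Δp_min = 6.307e-27 kg·m/s

The more precisely we measure position, the greater the momentum disturbance.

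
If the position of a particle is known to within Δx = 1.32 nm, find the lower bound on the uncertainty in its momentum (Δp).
3.995 × 10^-26 kg·m/s

Using the Heisenberg uncertainty principle:
ΔxΔp ≥ ℏ/2

The minimum uncertainty in momentum is:
Δp_min = ℏ/(2Δx)
Δp_min = (1.055e-34 J·s) / (2 × 1.320e-09 m)
Δp_min = 3.995e-26 kg·m/s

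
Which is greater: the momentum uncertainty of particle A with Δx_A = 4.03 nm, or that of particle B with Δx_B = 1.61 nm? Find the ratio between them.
Particle B has the larger minimum momentum uncertainty, by a factor of 2.50.

For each particle, the minimum momentum uncertainty is Δp_min = ℏ/(2Δx):

Particle A: Δp_A = ℏ/(2×4.030e-09 m) = 1.308e-26 kg·m/s
Particle B: Δp_B = ℏ/(2×1.610e-09 m) = 3.275e-26 kg·m/s

Ratio: Δp_B/Δp_A = 2.50

Since Δp_min ∝ 1/Δx, the particle with smaller position uncertainty (B) has larger momentum uncertainty.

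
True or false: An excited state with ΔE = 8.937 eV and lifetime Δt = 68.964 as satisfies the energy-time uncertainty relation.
Yes, it satisfies the uncertainty relation.

Calculate the product ΔEΔt:
ΔE = 8.937 eV = 1.432e-18 J
ΔEΔt = (1.432e-18 J) × (6.896e-17 s)
ΔEΔt = 9.875e-35 J·s

Compare to the minimum allowed value ℏ/2:
ℏ/2 = 5.273e-35 J·s

Since ΔEΔt = 9.875e-35 J·s ≥ 5.273e-35 J·s = ℏ/2,
this satisfies the uncertainty relation.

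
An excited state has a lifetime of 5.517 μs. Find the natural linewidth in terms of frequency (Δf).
14.424 kHz

Using the energy-time uncertainty principle and E = hf:
ΔEΔt ≥ ℏ/2
hΔf·Δt ≥ ℏ/2

The minimum frequency uncertainty is:
Δf = ℏ/(2hτ) = 1/(4πτ)
Δf = 1/(4π × 5.517e-06 s)
Δf = 1.442e+04 Hz = 14.424 kHz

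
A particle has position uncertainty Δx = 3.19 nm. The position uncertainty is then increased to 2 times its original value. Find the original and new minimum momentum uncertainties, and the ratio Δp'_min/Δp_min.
Original Δp_min = 1.653 × 10^-26 kg·m/s; new Δp'_min = 8.265 × 10^-27 kg·m/s; ratio Δp'_min/Δp_min = 1/2.

From the uncertainty principle ΔxΔp ≥ ℏ/2, the minimum momentum uncertainty is Δp_min = ℏ/(2Δx).

Original (Δx = 3.19 nm = 3.190e-09 m):
Δp_min = (1.055e-34 J·s)/(2 × 3.190e-09 m) = 1.653e-26 kg·m/s

When Δx → 2Δx:
Δp'_min = ℏ/(2 × 2Δx) = (1/2) × ℏ/(2Δx) = (1/2) × Δp_min
Δp'_min = 1/2 × 1.653e-26 kg·m/s = 8.265e-27 kg·m/s

Since Δp_min ∝ 1/Δx, when Δx is increased to 2 times its original value, Δp_min decreases to 1/2 of its original value.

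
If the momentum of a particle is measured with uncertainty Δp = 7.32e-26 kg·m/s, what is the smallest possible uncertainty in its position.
720.336 pm

Using the Heisenberg uncertainty principle:
ΔxΔp ≥ ℏ/2

The minimum uncertainty in position is:
Δx_min = ℏ/(2Δp)
Δx_min = (1.055e-34 J·s) / (2 × 7.320e-26 kg·m/s)
Δx_min = 7.203e-10 m = 720.336 pm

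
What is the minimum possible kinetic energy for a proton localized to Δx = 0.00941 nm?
58.583 meV

Localizing a particle requires giving it sufficient momentum uncertainty:

1. From uncertainty principle: Δp ≥ ℏ/(2Δx)
   Δp_min = (1.055e-34 J·s) / (2 × 9.410e-12 m)
   Δp_min = 5.603e-24 kg·m/s

2. This momentum uncertainty corresponds to kinetic energy:
   KE ≈ (Δp)²/(2m) = (5.603e-24)²/(2 × 1.673e-27 kg)
   KE = 9.386e-21 J = 58.583 meV

Tighter localization requires more energy.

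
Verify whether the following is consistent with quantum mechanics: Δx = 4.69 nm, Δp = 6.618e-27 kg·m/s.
No, it violates the uncertainty principle (impossible measurement).

Calculate the product ΔxΔp:
ΔxΔp = (4.690e-09 m) × (6.618e-27 kg·m/s)
ΔxΔp = 3.104e-35 J·s

Compare to the minimum allowed value ℏ/2:
ℏ/2 = 5.273e-35 J·s

Since ΔxΔp = 3.104e-35 J·s < 5.273e-35 J·s = ℏ/2,
the measurement violates the uncertainty principle.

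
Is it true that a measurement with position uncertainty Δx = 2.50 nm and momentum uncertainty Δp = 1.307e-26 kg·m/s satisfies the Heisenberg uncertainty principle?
No, it violates the uncertainty principle (impossible measurement).

Calculate the product ΔxΔp:
ΔxΔp = (2.500e-09 m) × (1.307e-26 kg·m/s)
ΔxΔp = 3.268e-35 J·s

Compare to the minimum allowed value ℏ/2:
ℏ/2 = 5.273e-35 J·s

Since ΔxΔp = 3.268e-35 J·s < 5.273e-35 J·s = ℏ/2,
the measurement violates the uncertainty principle.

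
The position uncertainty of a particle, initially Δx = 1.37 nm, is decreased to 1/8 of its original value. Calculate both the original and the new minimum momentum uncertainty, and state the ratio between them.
Original Δp_min = 3.849 × 10^-26 kg·m/s; new Δp'_min = 3.079 × 10^-25 kg·m/s; ratio Δp'_min/Δp_min = 8.

From the uncertainty principle ΔxΔp ≥ ℏ/2, the minimum momentum uncertainty is Δp_min = ℏ/(2Δx).

Original (Δx = 1.37 nm = 1.370e-09 m):
Δp_min = (1.055e-34 J·s)/(2 × 1.370e-09 m) = 3.849e-26 kg·m/s

When Δx → (1/8)Δx:
Δp'_min = ℏ/(2 × (1/8)Δx) = 8 × ℏ/(2Δx) = 8 × Δp_min
Δp'_min = 8 × 3.849e-26 kg·m/s = 3.079e-25 kg·m/s

Since Δp_min ∝ 1/Δx, when Δx is decreased to 1/8 of its original value, Δp_min increases to 8 times its original value.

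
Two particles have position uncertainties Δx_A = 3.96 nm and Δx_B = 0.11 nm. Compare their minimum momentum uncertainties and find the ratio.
Particle B has the larger minimum momentum uncertainty, by a factor of 36.00.

For each particle, the minimum momentum uncertainty is Δp_min = ℏ/(2Δx):

Particle A: Δp_A = ℏ/(2×3.960e-09 m) = 1.332e-26 kg·m/s
Particle B: Δp_B = ℏ/(2×1.100e-10 m) = 4.794e-25 kg·m/s

Ratio: Δp_B/Δp_A = 36.00

Since Δp_min ∝ 1/Δx, the particle with smaller position uncertainty (B) has larger momentum uncertainty.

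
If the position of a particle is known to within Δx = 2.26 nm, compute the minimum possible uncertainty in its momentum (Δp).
2.333 × 10^-26 kg·m/s

Using the Heisenberg uncertainty principle:
ΔxΔp ≥ ℏ/2

The minimum uncertainty in momentum is:
Δp_min = ℏ/(2Δx)
Δp_min = (1.055e-34 J·s) / (2 × 2.260e-09 m)
Δp_min = 2.333e-26 kg·m/s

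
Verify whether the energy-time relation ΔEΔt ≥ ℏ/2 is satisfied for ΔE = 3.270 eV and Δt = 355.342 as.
Yes, it satisfies the uncertainty relation.

Calculate the product ΔEΔt:
ΔE = 3.270 eV = 5.239e-19 J
ΔEΔt = (5.239e-19 J) × (3.553e-16 s)
ΔEΔt = 1.862e-34 J·s

Compare to the minimum allowed value ℏ/2:
ℏ/2 = 5.273e-35 J·s

Since ΔEΔt = 1.862e-34 J·s ≥ 5.273e-35 J·s = ℏ/2,
this satisfies the uncertainty relation.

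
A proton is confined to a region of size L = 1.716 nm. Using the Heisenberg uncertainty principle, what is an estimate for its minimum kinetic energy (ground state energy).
1.762 μeV

Using the uncertainty principle to estimate ground state energy:

1. The position uncertainty is approximately the confinement size:
   Δx ≈ L = 1.716e-09 m

2. From ΔxΔp ≥ ℏ/2, the minimum momentum uncertainty is:
   Δp ≈ ℏ/(2L) = 3.073e-26 kg·m/s

3. The kinetic energy is approximately:
   KE ≈ (Δp)²/(2m) = (3.073e-26)²/(2 × 1.673e-27 kg)
   KE ≈ 2.822e-25 J = 1.762 μeV

This is an order-of-magnitude estimate of the ground state energy.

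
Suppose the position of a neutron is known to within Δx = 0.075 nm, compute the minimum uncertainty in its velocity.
419.748 m/s

Using the Heisenberg uncertainty principle and Δp = mΔv:
ΔxΔp ≥ ℏ/2
Δx(mΔv) ≥ ℏ/2

The minimum uncertainty in velocity is:
Δv_min = ℏ/(2mΔx)
Δv_min = (1.055e-34 J·s) / (2 × 1.675e-27 kg × 7.500e-11 m)
Δv_min = 4.197e+02 m/s = 419.748 m/s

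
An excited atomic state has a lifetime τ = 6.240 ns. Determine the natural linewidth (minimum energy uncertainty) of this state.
52.741 neV

Using the energy-time uncertainty principle:
ΔEΔt ≥ ℏ/2

The lifetime τ represents the time uncertainty Δt.
The natural linewidth (minimum energy uncertainty) is:

ΔE = ℏ/(2τ)
ΔE = (1.055e-34 J·s) / (2 × 6.240e-09 s)
ΔE = 8.450e-27 J = 52.741 neV

This natural linewidth limits the precision of spectroscopic measurements.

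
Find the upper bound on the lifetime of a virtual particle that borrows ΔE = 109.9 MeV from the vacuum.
2.995 ys

Using the energy-time uncertainty principle:
ΔEΔt ≥ ℏ/2

For a virtual particle borrowing energy ΔE, the maximum lifetime is:
Δt_max = ℏ/(2ΔE)

Converting energy:
ΔE = 109.9 MeV = 1.761e-11 J

Δt_max = (1.055e-34 J·s) / (2 × 1.761e-11 J)
Δt_max = 2.995e-24 s = 2.995 ys

Virtual particles with higher borrowed energy exist for shorter times.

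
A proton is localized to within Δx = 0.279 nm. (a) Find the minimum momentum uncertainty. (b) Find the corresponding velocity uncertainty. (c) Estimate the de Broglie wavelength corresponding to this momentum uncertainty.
(a) Δp_min = 1.890 × 10^-25 kg·m/s
(b) Δv_min = 112.991 m/s
(c) λ_dB = 3.506 nm

Step-by-step:

(a) From the uncertainty principle:
Δp_min = ℏ/(2Δx) = (1.055e-34 J·s)/(2 × 2.790e-10 m) = 1.890e-25 kg·m/s

(b) The velocity uncertainty:
Δv = Δp/m = (1.890e-25 kg·m/s)/(1.673e-27 kg) = 1.130e+02 m/s = 112.991 m/s

(c) The de Broglie wavelength for this momentum:
λ = h/p = (6.626e-34 J·s)/(1.890e-25 kg·m/s) = 3.506e-09 m = 3.506 nm

Note: The de Broglie wavelength is comparable to the localization size, as expected from wave-particle duality.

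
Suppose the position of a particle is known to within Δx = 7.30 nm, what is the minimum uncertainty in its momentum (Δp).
7.223 × 10^-27 kg·m/s

Using the Heisenberg uncertainty principle:
ΔxΔp ≥ ℏ/2

The minimum uncertainty in momentum is:
Δp_min = ℏ/(2Δx)
Δp_min = (1.055e-34 J·s) / (2 × 7.300e-09 m)
Δp_min = 7.223e-27 kg·m/s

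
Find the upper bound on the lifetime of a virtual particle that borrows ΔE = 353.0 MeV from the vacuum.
9.323 × 10^-25 s

Using the energy-time uncertainty principle:
ΔEΔt ≥ ℏ/2

For a virtual particle borrowing energy ΔE, the maximum lifetime is:
Δt_max = ℏ/(2ΔE)

Converting energy:
ΔE = 353.0 MeV = 5.656e-11 J

Δt_max = (1.055e-34 J·s) / (2 × 5.656e-11 J)
Δt_max = 9.323e-25 s = 9.323 × 10^-25 s

Virtual particles with higher borrowed energy exist for shorter times.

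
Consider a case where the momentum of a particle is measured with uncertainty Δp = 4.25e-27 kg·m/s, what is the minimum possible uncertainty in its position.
12.407 nm

Using the Heisenberg uncertainty principle:
ΔxΔp ≥ ℏ/2

The minimum uncertainty in position is:
Δx_min = ℏ/(2Δp)
Δx_min = (1.055e-34 J·s) / (2 × 4.250e-27 kg·m/s)
Δx_min = 1.241e-08 m = 12.407 nm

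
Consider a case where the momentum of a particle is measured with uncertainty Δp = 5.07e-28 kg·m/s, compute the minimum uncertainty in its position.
104.001 nm

Using the Heisenberg uncertainty principle:
ΔxΔp ≥ ℏ/2

The minimum uncertainty in position is:
Δx_min = ℏ/(2Δp)
Δx_min = (1.055e-34 J·s) / (2 × 5.070e-28 kg·m/s)
Δx_min = 1.040e-07 m = 104.001 nm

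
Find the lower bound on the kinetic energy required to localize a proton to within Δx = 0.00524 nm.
188.926 meV

Localizing a particle requires giving it sufficient momentum uncertainty:

1. From uncertainty principle: Δp ≥ ℏ/(2Δx)
   Δp_min = (1.055e-34 J·s) / (2 × 5.240e-12 m)
   Δp_min = 1.006e-23 kg·m/s

2. This momentum uncertainty corresponds to kinetic energy:
   KE ≈ (Δp)²/(2m) = (1.006e-23)²/(2 × 1.673e-27 kg)
   KE = 3.027e-20 J = 188.926 meV

Tighter localization requires more energy.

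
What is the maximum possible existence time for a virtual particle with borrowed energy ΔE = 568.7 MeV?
5.787 × 10^-25 s

Using the energy-time uncertainty principle:
ΔEΔt ≥ ℏ/2

For a virtual particle borrowing energy ΔE, the maximum lifetime is:
Δt_max = ℏ/(2ΔE)

Converting energy:
ΔE = 568.7 MeV = 9.112e-11 J

Δt_max = (1.055e-34 J·s) / (2 × 9.112e-11 J)
Δt_max = 5.787e-25 s = 5.787 × 10^-25 s

Virtual particles with higher borrowed energy exist for shorter times.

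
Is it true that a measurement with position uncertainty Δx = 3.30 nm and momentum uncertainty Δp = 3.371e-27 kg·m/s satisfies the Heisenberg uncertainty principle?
No, it violates the uncertainty principle (impossible measurement).

Calculate the product ΔxΔp:
ΔxΔp = (3.300e-09 m) × (3.371e-27 kg·m/s)
ΔxΔp = 1.112e-35 J·s

Compare to the minimum allowed value ℏ/2:
ℏ/2 = 5.273e-35 J·s

Since ΔxΔp = 1.112e-35 J·s < 5.273e-35 J·s = ℏ/2,
the measurement violates the uncertainty principle.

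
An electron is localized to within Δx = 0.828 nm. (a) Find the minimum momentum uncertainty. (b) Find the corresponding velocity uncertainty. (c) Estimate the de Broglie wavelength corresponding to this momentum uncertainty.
(a) Δp_min = 6.368 × 10^-26 kg·m/s
(b) Δv_min = 69.908 km/s
(c) λ_dB = 10.405 nm

Step-by-step:

(a) From the uncertainty principle:
Δp_min = ℏ/(2Δx) = (1.055e-34 J·s)/(2 × 8.280e-10 m) = 6.368e-26 kg·m/s

(b) The velocity uncertainty:
Δv = Δp/m = (6.368e-26 kg·m/s)/(9.109e-31 kg) = 6.991e+04 m/s = 69.908 km/s

(c) The de Broglie wavelength for this momentum:
λ = h/p = (6.626e-34 J·s)/(6.368e-26 kg·m/s) = 1.040e-08 m = 10.405 nm

Note: The de Broglie wavelength is comparable to the localization size, as expected from wave-particle duality.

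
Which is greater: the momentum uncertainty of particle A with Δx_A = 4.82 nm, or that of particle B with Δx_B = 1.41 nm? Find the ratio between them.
Particle B has the larger minimum momentum uncertainty, by a factor of 3.42.

For each particle, the minimum momentum uncertainty is Δp_min = ℏ/(2Δx):

Particle A: Δp_A = ℏ/(2×4.820e-09 m) = 1.094e-26 kg·m/s
Particle B: Δp_B = ℏ/(2×1.410e-09 m) = 3.740e-26 kg·m/s

Ratio: Δp_B/Δp_A = 3.42

Since Δp_min ∝ 1/Δx, the particle with smaller position uncertainty (B) has larger momentum uncertainty.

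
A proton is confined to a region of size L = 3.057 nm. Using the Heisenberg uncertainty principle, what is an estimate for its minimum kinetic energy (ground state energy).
555.090 neV

Using the uncertainty principle to estimate ground state energy:

1. The position uncertainty is approximately the confinement size:
   Δx ≈ L = 3.057e-09 m

2. From ΔxΔp ≥ ℏ/2, the minimum momentum uncertainty is:
   Δp ≈ ℏ/(2L) = 1.725e-26 kg·m/s

3. The kinetic energy is approximately:
   KE ≈ (Δp)²/(2m) = (1.725e-26)²/(2 × 1.673e-27 kg)
   KE ≈ 8.894e-26 J = 555.090 neV

This is an order-of-magnitude estimate of the ground state energy.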